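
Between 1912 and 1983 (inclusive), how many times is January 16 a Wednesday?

Track January 16's weekday year by year (advancing +1, or +2 across a Feb 29):
  1912: Tue  1913: Thu (+2)  1914: Fri (+1)  1915: Sat (+1)  1916: Sun (+1)
  1917: Tue (+2)  1918: Wed (+1) ✓  1919: Thu (+1)  1920: Fri (+1)  1921: Sun (+2)
  1922: Mon (+1)  1923: Tue (+1)  1924: Wed (+1) ✓  1925: Fri (+2)  … (44 more years) …
  1970: Fri (+1)  1971: Sat (+1)  1972: Sun (+1)  1973: Tue (+2)  1974: Wed (+1) ✓
  1975: Thu (+1)  1976: Fri (+1)  1977: Sun (+2)  1978: Mon (+1)  1979: Tue (+1)
  1980: Wed (+1) ✓  1981: Fri (+2)  1982: Sat (+1)  1983: Sun (+1)
Wednesday years: 1918, 1924, 1929, 1935, 1946, 1952, 1957, 1963, 1974, 1980 — 10 in total.

10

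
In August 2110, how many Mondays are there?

4

August 2110 has 31 days and begins on Friday.
The first Monday is August 4.
Mondays fall on 4, 11, 18, 25 — that's 4.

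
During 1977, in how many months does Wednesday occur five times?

A month of length L has five Wednesdays iff its first Wednesday is on day ≤ L−28 (so day 1–3 in a 31-day month, 1–2 in a 30-day month, day 1 in a leap February).
Checking each month of 1977: Jan starts Sat (31d); Feb starts Tue (28d); Mar starts Tue (31d) ✓; Apr starts Fri (30d); May starts Sun (31d); Jun starts Wed (30d) ✓; Jul starts Fri (31d); Aug starts Mon (31d) ✓; Sep starts Thu (30d); Oct starts Sat (31d); Nov starts Tue (30d) ✓; Dec starts Thu (31d).
Five-Wednesday months: March, June, August, November → 4.

4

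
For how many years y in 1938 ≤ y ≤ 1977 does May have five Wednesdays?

May has 31 days; it has five Wednesdays when Wednesday falls among the first (month-length − 28) days — i.e. when May 1 is one of Wednesday/Tuesday/Monday.
May 1 by year: 1938:Sun 1939:Mon✓ 1940:Wed✓ 1941:Thu 1942:Fri 1943:Sat 1944:Mon✓ 1945:Tue✓ 1946:Wed✓ 1947:Thu 1948:Sat 1949:Sun 1950:Mon✓ 1951:Tue✓ 1952:Thu …(10 more)… 1963:Wed✓ 1964:Fri 1965:Sat 1966:Sun 1967:Mon✓ 1968:Wed✓ 1969:Thu 1970:Fri 1971:Sat 1972:Mon✓ 1973:Tue✓ 1974:Wed✓ 1975:Thu 1976:Sat 1977:Sun
Years with five Wednesdays: 1939, 1940, 1944, 1945, 1946, 1950, 1951, 1956, 1957, 1961, 1962, 1963, 1967, 1968, 1972, 1973, 1974 → 17.

17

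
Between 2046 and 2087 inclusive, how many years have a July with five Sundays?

17

July has 31 days; it has five Sundays when Sunday falls among the first (month-length − 28) days — i.e. when July 1 is one of Sunday/Saturday/Friday.
July 1 by year: 2046:Sun✓ 2047:Mon 2048:Wed 2049:Thu 2050:Fri✓ 2051:Sat✓ 2052:Mon 2053:Tue 2054:Wed 2055:Thu 2056:Sat✓ 2057:Sun✓ 2058:Mon 2059:Tue 2060:Thu …(12 more)… 2073:Sat✓ 2074:Sun✓ 2075:Mon 2076:Wed 2077:Thu 2078:Fri✓ 2079:Sat✓ 2080:Mon 2081:Tue 2082:Wed 2083:Thu 2084:Sat✓ 2085:Sun✓ 2086:Mon 2087:Tue
Years with five Sundays: 2046, 2050, 2051, 2056, 2057, 2061, 2062, 2063, 2067, 2068, 2072, 2073, 2074, 2078, 2079, 2084, 2085 → 17.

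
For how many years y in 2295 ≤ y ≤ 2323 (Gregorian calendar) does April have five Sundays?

April has 30 days; it has five Sundays when Sunday falls among the first (month-length − 28) days — i.e. when April 1 is one of Sunday/Saturday.
April 1 by year: 2295:Mon 2296:Wed 2297:Thu 2298:Fri 2299:Sat✓ 2300:Sun✓ 2301:Mon 2302:Tue 2303:Wed 2304:Fri 2305:Sat✓ 2306:Sun✓ 2307:Mon 2308:Wed 2309:Thu 2310:Fri 2311:Sat✓ 2312:Mon 2313:Tue 2314:Wed 2315:Thu 2316:Sat✓ 2317:Sun✓ 2318:Mon 2319:Tue 2320:Thu 2321:Fri 2322:Sat✓ 2323:Sun✓
Years with five Sundays: 2299, 2300, 2305, 2306, 2311, 2316, 2317, 2322, 2323 → 9.

9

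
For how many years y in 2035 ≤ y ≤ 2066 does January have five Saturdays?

14

January has 31 days; it has five Saturdays when Saturday falls among the first (month-length − 28) days — i.e. when January 1 is one of Saturday/Friday/Thursday.
January 1 by year: 2035:Mon 2036:Tue 2037:Thu✓ 2038:Fri✓ 2039:Sat✓ 2040:Sun 2041:Tue 2042:Wed 2043:Thu✓ 2044:Fri✓ 2045:Sun 2046:Mon 2047:Tue 2048:Wed 2049:Fri✓ 2050:Sat✓ 2051:Sun 2052:Mon 2053:Wed 2054:Thu✓ 2055:Fri✓ 2056:Sat✓ 2057:Mon 2058:Tue 2059:Wed 2060:Thu✓ 2061:Sat✓ 2062:Sun 2063:Mon 2064:Tue 2065:Thu✓ 2066:Fri✓
Years with five Saturdays: 2037, 2038, 2039, 2043, 2044, 2049, 2050, 2054, 2055, 2056, 2060, 2061, 2065, 2066 → 14.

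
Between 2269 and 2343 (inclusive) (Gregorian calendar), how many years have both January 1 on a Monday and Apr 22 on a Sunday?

8

Check each year's weekday for January 1 and Apr 22:
  2269: Fri/Thu  2270: Sat/Fri  2271: Sun/Sat  2272: Mon/Mon  2273: Wed/Tue  2274: Thu/Wed  2275: Fri/Thu  2276: Sat/Sat  2277: Mon/Sun ✓  2278: Tue/Mon  2279: Wed/Tue  2280: Thu/Thu  2281: Sat/Fri  2282: Sun/Sat  …(47 more)…  2330: Wed/Tue  2331: Thu/Wed  2332: Fri/Fri  2333: Sun/Sat  2334: Mon/Sun ✓  2335: Tue/Mon  2336: Wed/Wed  2337: Fri/Thu  2338: Sat/Fri  2339: Sun/Sat  2340: Mon/Mon  2341: Wed/Tue  2342: Thu/Wed  2343: Fri/Thu
Both conditions hold in: 2277, 2283, 2294, 2300, 2306, 2317, 2323, 2334 — 8.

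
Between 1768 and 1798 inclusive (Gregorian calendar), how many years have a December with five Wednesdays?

12

December has 31 days; it has five Wednesdays when Wednesday falls among the first (month-length − 28) days — i.e. when December 1 is one of Wednesday/Tuesday/Monday.
December 1 by year: 1768:Thu 1769:Fri 1770:Sat 1771:Sun 1772:Tue✓ 1773:Wed✓ 1774:Thu 1775:Fri 1776:Sun 1777:Mon✓ 1778:Tue✓ 1779:Wed✓ 1780:Fri 1781:Sat 1782:Sun 1783:Mon✓ 1784:Wed✓ 1785:Thu 1786:Fri 1787:Sat 1788:Mon✓ 1789:Tue✓ 1790:Wed✓ 1791:Thu 1792:Sat 1793:Sun 1794:Mon✓ 1795:Tue✓ 1796:Thu 1797:Fri 1798:Sat
Years with five Wednesdays: 1772, 1773, 1777, 1778, 1779, 1783, 1784, 1788, 1789, 1790, 1794, 1795 → 12.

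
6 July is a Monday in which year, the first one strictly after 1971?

1981

From one year to the next, a fixed date's weekday advances by 1, or by 2 when a Feb 29 lies between the two dates.
1971: July 6 is Tuesday.
1972: Thursday (+2)
1973: Friday (+1)
1974: Saturday (+1)
1975: Sunday (+1)
1976: Tuesday (+2)
1977: Wednesday (+1)
1978: Thursday (+1)
1979: Friday (+1)
1980: Sunday (+2)
1981: Monday (+1)
6 July falls on a Monday in 1981.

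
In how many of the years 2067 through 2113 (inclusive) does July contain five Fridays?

July has 31 days; it has five Fridays when Friday falls among the first (month-length − 28) days — i.e. when July 1 is one of Friday/Thursday/Wednesday.
July 1 by year: 2067:Fri✓ 2068:Sun 2069:Mon 2070:Tue 2071:Wed✓ 2072:Fri✓ 2073:Sat 2074:Sun 2075:Mon 2076:Wed✓ 2077:Thu✓ 2078:Fri✓ 2079:Sat 2080:Mon 2081:Tue …(17 more)… 2099:Wed✓ 2100:Thu✓ 2101:Fri✓ 2102:Sat 2103:Sun 2104:Tue 2105:Wed✓ 2106:Thu✓ 2107:Fri✓ 2108:Sun 2109:Mon 2110:Tue 2111:Wed✓ 2112:Fri✓ 2113:Sat
Years with five Fridays: 2067, 2071, 2072, 2076, 2077, 2078, 2082, 2083, 2088, 2089, 2093, 2094, 2095, 2099, 2100, 2101, 2105, 2106, 2107, 2111, 2112 → 21.

21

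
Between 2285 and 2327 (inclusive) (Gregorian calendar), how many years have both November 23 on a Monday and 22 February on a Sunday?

5

Check each year's weekday for November 23 and 22 February:
  2285: Mon/Sun ✓  2286: Tue/Mon  2287: Wed/Tue  2288: Fri/Wed  2289: Sat/Fri  2290: Sun/Sat  2291: Mon/Sun ✓  2292: Wed/Mon  2293: Thu/Wed  2294: Fri/Thu  2295: Sat/Fri  2296: Mon/Sat  2297: Tue/Mon  2298: Wed/Tue  …(15 more)…  2314: Mon/Sun ✓  2315: Tue/Mon  2316: Thu/Tue  2317: Fri/Thu  2318: Sat/Fri  2319: Sun/Sat  2320: Tue/Sun  2321: Wed/Tue  2322: Thu/Wed  2323: Fri/Thu  2324: Sun/Fri  2325: Mon/Sun ✓  2326: Tue/Mon  2327: Wed/Tue
Both conditions hold in: 2285, 2291, 2303, 2314, 2325 — 5.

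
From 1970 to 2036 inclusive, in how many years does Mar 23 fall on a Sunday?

Track Mar 23's weekday year by year (advancing +1, or +2 across a Feb 29):
  1970: Mon  1971: Tue (+1)  1972: Thu (+2)  1973: Fri (+1)  1974: Sat (+1)
  1975: Sun (+1) ✓  1976: Tue (+2)  1977: Wed (+1)  1978: Thu (+1)  1979: Fri (+1)
  1980: Sun (+2) ✓  1981: Mon (+1)  1982: Tue (+1)  1983: Wed (+1)  … (39 more years) …
  2023: Thu (+1)  2024: Sat (+2)  2025: Sun (+1) ✓  2026: Mon (+1)  2027: Tue (+1)
  2028: Thu (+2)  2029: Fri (+1)  2030: Sat (+1)  2031: Sun (+1) ✓  2032: Tue (+2)
  2033: Wed (+1)  2034: Thu (+1)  2035: Fri (+1)  2036: Sun (+2) ✓
Sunday years: 1975, 1980, 1986, 1997, 2003, 2008, 2014, 2025, 2031, 2036 — 10 in total.

10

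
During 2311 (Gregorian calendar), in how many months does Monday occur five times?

4

A month of length L has five Mondays iff its first Monday is on day ≤ L−28 (so day 1–3 in a 31-day month, 1–2 in a 30-day month, day 1 in a leap February).
Checking each month of 2311: Jan starts Sun (31d) ✓; Feb starts Wed (28d); Mar starts Wed (31d); Apr starts Sat (30d); May starts Mon (31d) ✓; Jun starts Thu (30d); Jul starts Sat (31d) ✓; Aug starts Tue (31d); Sep starts Fri (30d); Oct starts Sun (31d) ✓; Nov starts Wed (30d); Dec starts Fri (31d).
Five-Monday months: January, May, July, October → 4.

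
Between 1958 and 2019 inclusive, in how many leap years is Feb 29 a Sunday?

2

Leap years in 1958–2019: 15 of them.
Feb 29 weekday advances by 5 (mod 7) from one leap year to the next four years later (or differs when a century non-leap intervenes).
Leap-day weekdays: 1960:Mon 1964:Sat 1968:Thu 1972:Tue 1976:Sun✓ 1980:Fri 1984:Wed 1988:Mon 1992:Sat 1996:Thu 2000:Tue 2004:Sun✓ 2008:Fri 2012:Wed 2016:Mon
Sunday: 1976, 2004 → 2.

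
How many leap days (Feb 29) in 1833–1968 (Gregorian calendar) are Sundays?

4

Leap years in 1833–1968: 33 of them.
Feb 29 weekday advances by 5 (mod 7) from one leap year to the next four years later (or differs when a century non-leap intervenes).
Leap-day weekdays: 1836:Mon 1840:Sat 1844:Thu 1848:Tue 1852:Sun✓ 1856:Fri 1860:Wed 1864:Mon 1868:Sat 1872:Thu 1876:Tue 1880:Sun✓ 1884:Fri …(7 more)… 1920:Sun✓ 1924:Fri 1928:Wed 1932:Mon 1936:Sat 1940:Thu 1944:Tue 1948:Sun✓ 1952:Fri 1956:Wed 1960:Mon 1964:Sat 1968:Thu
Sunday: 1852, 1880, 1920, 1948 → 4.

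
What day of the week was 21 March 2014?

January 1, 2014 is a Wednesday.
March 21 is day 80 of the year, i.e. 79 days after Jan 1.
79 mod 7 = 2, so advance 2 weekdays from Wednesday: Friday.

Friday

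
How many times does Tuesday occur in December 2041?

December 2041 has 31 days and begins on Sunday.
The first Tuesday is December 3.
Tuesdays fall on 3, 10, 17, 24, 31 — that's 5.

5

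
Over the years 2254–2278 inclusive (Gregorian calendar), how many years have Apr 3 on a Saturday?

Track Apr 3's weekday year by year (advancing +1, or +2 across a Feb 29):
  2254: Mon  2255: Tue (+1)  2256: Thu (+2)  2257: Fri (+1)  2258: Sat (+1) ✓
  2259: Sun (+1)  2260: Tue (+2)  2261: Wed (+1)  2262: Thu (+1)  2263: Fri (+1)
  2264: Sun (+2)  2265: Mon (+1)  2266: Tue (+1)  2267: Wed (+1)  2268: Fri (+2)
  2269: Sat (+1) ✓  2270: Sun (+1)  2271: Mon (+1)  2272: Wed (+2)  2273: Thu (+1)
  2274: Fri (+1)  2275: Sat (+1) ✓  2276: Mon (+2)  2277: Tue (+1)  2278: Wed (+1)
Saturday years: 2258, 2269, 2275 — 3 in total.

3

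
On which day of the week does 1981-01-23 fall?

Friday

January 1, 1981 is a Thursday.
January 23 is day 23 of the year, i.e. 22 days after Jan 1.
22 mod 7 = 1, so advance 1 weekday from Thursday: Friday.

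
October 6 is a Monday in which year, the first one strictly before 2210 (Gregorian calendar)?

2206

From one year to the next, a fixed date's weekday advances by 1, or by 2 when a Feb 29 lies between the two dates.
2210: October 6 is Saturday.
2209: Friday (−1)
2208: Thursday (−1)
2207: Tuesday (−2)
2206: Monday (−1)
October 6 falls on a Monday in 2206.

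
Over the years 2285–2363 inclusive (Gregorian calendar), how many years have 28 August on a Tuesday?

12

Track 28 August's weekday year by year (advancing +1, or +2 across a Feb 29):
  2285: Fri  2286: Sat (+1)  2287: Sun (+1)  2288: Tue (+2) ✓  2289: Wed (+1)
  2290: Thu (+1)  2291: Fri (+1)  2292: Sun (+2)  2293: Mon (+1)  2294: Tue (+1) ✓
  2295: Wed (+1)  2296: Fri (+2)  2297: Sat (+1)  2298: Sun (+1)  … (51 more years) …
  2350: Mon (+1)  2351: Tue (+1) ✓  2352: Thu (+2)  2353: Fri (+1)  2354: Sat (+1)
  2355: Sun (+1)  2356: Tue (+2) ✓  2357: Wed (+1)  2358: Thu (+1)  2359: Fri (+1)
  2360: Sun (+2)  2361: Mon (+1)  2362: Tue (+1) ✓  2363: Wed (+1)
Tuesday years: 2288, 2294, 2300, 2306, 2317, 2323, 2328, 2334, 2345, 2351, 2356, 2362 — 12 in total.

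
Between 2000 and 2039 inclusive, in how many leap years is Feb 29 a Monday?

1

Leap years in 2000–2039: 10 of them.
Feb 29 weekday advances by 5 (mod 7) from one leap year to the next four years later (or differs when a century non-leap intervenes).
Leap-day weekdays: 2000:Tue 2004:Sun 2008:Fri 2012:Wed 2016:Mon✓ 2020:Sat 2024:Thu 2028:Tue 2032:Sun 2036:Fri
Monday: 2016 → 1.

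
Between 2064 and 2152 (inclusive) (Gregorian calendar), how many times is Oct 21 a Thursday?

13

Track Oct 21's weekday year by year (advancing +1, or +2 across a Feb 29):
  2064: Tue  2065: Wed (+1)  2066: Thu (+1) ✓  2067: Fri (+1)  2068: Sun (+2)
  2069: Mon (+1)  2070: Tue (+1)  2071: Wed (+1)  2072: Fri (+2)  2073: Sat (+1)
  2074: Sun (+1)  2075: Mon (+1)  2076: Wed (+2)  2077: Thu (+1) ✓  … (61 more years) …
  2139: Wed (+1)  2140: Fri (+2)  2141: Sat (+1)  2142: Sun (+1)  2143: Mon (+1)
  2144: Wed (+2)  2145: Thu (+1) ✓  2146: Fri (+1)  2147: Sat (+1)  2148: Mon (+2)
  2149: Tue (+1)  2150: Wed (+1)  2151: Thu (+1) ✓  2152: Sat (+2)
Thursday years: 2066, 2077, 2083, 2088, 2094, 2100, 2106, 2117, 2123, 2128, 2134, 2145, 2151 — 13 in total.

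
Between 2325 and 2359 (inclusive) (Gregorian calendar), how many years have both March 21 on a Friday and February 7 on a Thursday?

Check each year's weekday for March 21 and February 7:
  2325: Sat/Sat  2326: Sun/Sun  2327: Mon/Mon  2328: Wed/Tue  2329: Thu/Thu  2330: Fri/Fri  2331: Sat/Sat  2332: Mon/Sun  2333: Tue/Tue  2334: Wed/Wed  2335: Thu/Thu  2336: Sat/Fri  2337: Sun/Sun  2338: Mon/Mon  …(7 more)…  2346: Thu/Thu  2347: Fri/Fri  2348: Sun/Sat  2349: Mon/Mon  2350: Tue/Tue  2351: Wed/Wed  2352: Fri/Thu ✓  2353: Sat/Sat  2354: Sun/Sun  2355: Mon/Mon  2356: Wed/Tue  2357: Thu/Thu  2358: Fri/Fri  2359: Sat/Sat
Both conditions hold in: 2352 — 1.

1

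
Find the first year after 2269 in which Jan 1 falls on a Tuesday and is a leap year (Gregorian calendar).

Jan 1 advances by 2 weekdays after a leap year and by 1 after a common year.
2269: Jan 1 is Friday.
2270: Saturday
2271: Sunday
2272: Monday (leap)
2273: Wednesday
2274: Thursday
2275: Friday
2276: Saturday (leap)
2277: Monday
2278: Tuesday
2279: Wednesday
2280: Thursday (leap)
2281: Saturday
2282: Sunday
2283: Monday
2284: Tuesday (leap)
2284 begins on a Tuesday and is a leap year.

2284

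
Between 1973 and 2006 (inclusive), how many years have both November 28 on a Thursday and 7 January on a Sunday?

Check each year's weekday for November 28 and 7 January:
  1973: Wed/Sun  1974: Thu/Mon  1975: Fri/Tue  1976: Sun/Wed  1977: Mon/Fri  1978: Tue/Sat  1979: Wed/Sun  1980: Fri/Mon  1981: Sat/Wed  1982: Sun/Thu  1983: Mon/Fri  1984: Wed/Sat  1985: Thu/Mon  1986: Fri/Tue  …(6 more)…  1993: Sun/Thu  1994: Mon/Fri  1995: Tue/Sat  1996: Thu/Sun ✓  1997: Fri/Tue  1998: Sat/Wed  1999: Sun/Thu  2000: Tue/Fri  2001: Wed/Sun  2002: Thu/Mon  2003: Fri/Tue  2004: Sun/Wed  2005: Mon/Fri  2006: Tue/Sat
Both conditions hold in: 1996 — 1.

1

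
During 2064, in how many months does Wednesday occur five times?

A month of length L has five Wednesdays iff its first Wednesday is on day ≤ L−28 (so day 1–3 in a 31-day month, 1–2 in a 30-day month, day 1 in a leap February).
Checking each month of 2064: Jan starts Tue (31d) ✓; Feb starts Fri (29d); Mar starts Sat (31d); Apr starts Tue (30d) ✓; May starts Thu (31d); Jun starts Sun (30d); Jul starts Tue (31d) ✓; Aug starts Fri (31d); Sep starts Mon (30d); Oct starts Wed (31d) ✓; Nov starts Sat (30d); Dec starts Mon (31d) ✓.
Five-Wednesday months: January, April, July, October, December → 5.

5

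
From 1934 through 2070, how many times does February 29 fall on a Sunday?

Leap years in 1934–2070: 34 of them.
Feb 29 weekday advances by 5 (mod 7) from one leap year to the next four years later (or differs when a century non-leap intervenes).
Leap-day weekdays: 1936:Sat 1940:Thu 1944:Tue 1948:Sun✓ 1952:Fri 1956:Wed 1960:Mon 1964:Sat 1968:Thu 1972:Tue 1976:Sun✓ 1980:Fri 1984:Wed …(8 more)… 2020:Sat 2024:Thu 2028:Tue 2032:Sun✓ 2036:Fri 2040:Wed 2044:Mon 2048:Sat 2052:Thu 2056:Tue 2060:Sun✓ 2064:Fri 2068:Wed
Sunday: 1948, 1976, 2004, 2032, 2060 → 5.

5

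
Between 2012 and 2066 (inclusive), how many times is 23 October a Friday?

8

Track 23 October's weekday year by year (advancing +1, or +2 across a Feb 29):
  2012: Tue  2013: Wed (+1)  2014: Thu (+1)  2015: Fri (+1) ✓  2016: Sun (+2)
  2017: Mon (+1)  2018: Tue (+1)  2019: Wed (+1)  2020: Fri (+2) ✓  2021: Sat (+1)
  2022: Sun (+1)  2023: Mon (+1)  2024: Wed (+2)  2025: Thu (+1)  … (27 more years) …
  2053: Thu (+1)  2054: Fri (+1) ✓  2055: Sat (+1)  2056: Mon (+2)  2057: Tue (+1)
  2058: Wed (+1)  2059: Thu (+1)  2060: Sat (+2)  2061: Sun (+1)  2062: Mon (+1)
  2063: Tue (+1)  2064: Thu (+2)  2065: Fri (+1) ✓  2066: Sat (+1)
Friday years: 2015, 2020, 2026, 2037, 2043, 2048, 2054, 2065 — 8 in total.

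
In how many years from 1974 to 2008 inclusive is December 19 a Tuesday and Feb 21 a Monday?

1

Check each year's weekday for December 19 and Feb 21:
  1974: Thu/Thu  1975: Fri/Fri  1976: Sun/Sat  1977: Mon/Mon  1978: Tue/Tue  1979: Wed/Wed  1980: Fri/Thu  1981: Sat/Sat  1982: Sun/Sun  1983: Mon/Mon  1984: Wed/Tue  1985: Thu/Thu  1986: Fri/Fri  1987: Sat/Sat  …(7 more)…  1995: Tue/Tue  1996: Thu/Wed  1997: Fri/Fri  1998: Sat/Sat  1999: Sun/Sun  2000: Tue/Mon ✓  2001: Wed/Wed  2002: Thu/Thu  2003: Fri/Fri  2004: Sun/Sat  2005: Mon/Mon  2006: Tue/Tue  2007: Wed/Wed  2008: Fri/Thu
Both conditions hold in: 2000 — 1.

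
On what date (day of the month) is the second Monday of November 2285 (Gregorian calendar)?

9

November 1, 2285 is a Sunday, so the first Monday is the 2nd.
The second Monday is 2 + 7 = 9.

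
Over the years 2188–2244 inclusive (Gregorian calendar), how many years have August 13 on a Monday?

Track August 13's weekday year by year (advancing +1, or +2 across a Feb 29):
  2188: Wed  2189: Thu (+1)  2190: Fri (+1)  2191: Sat (+1)  2192: Mon (+2) ✓
  2193: Tue (+1)  2194: Wed (+1)  2195: Thu (+1)  2196: Sat (+2)  2197: Sun (+1)
  2198: Mon (+1) ✓  2199: Tue (+1)  2200: Wed (+1)  2201: Thu (+1)  … (29 more years) …
  2231: Sat (+1)  2232: Mon (+2) ✓  2233: Tue (+1)  2234: Wed (+1)  2235: Thu (+1)
  2236: Sat (+2)  2237: Sun (+1)  2238: Mon (+1) ✓  2239: Tue (+1)  2240: Thu (+2)
  2241: Fri (+1)  2242: Sat (+1)  2243: Sun (+1)  2244: Tue (+2)
Monday years: 2192, 2198, 2204, 2210, 2221, 2227, 2232, 2238 — 8 in total.

8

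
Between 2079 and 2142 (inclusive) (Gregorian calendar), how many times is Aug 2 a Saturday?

10

Track Aug 2's weekday year by year (advancing +1, or +2 across a Feb 29):
  2079: Wed  2080: Fri (+2)  2081: Sat (+1) ✓  2082: Sun (+1)  2083: Mon (+1)
  2084: Wed (+2)  2085: Thu (+1)  2086: Fri (+1)  2087: Sat (+1) ✓  2088: Mon (+2)
  2089: Tue (+1)  2090: Wed (+1)  2091: Thu (+1)  2092: Sat (+2) ✓  … (36 more years) …
  2129: Tue (+1)  2130: Wed (+1)  2131: Thu (+1)  2132: Sat (+2) ✓  2133: Sun (+1)
  2134: Mon (+1)  2135: Tue (+1)  2136: Thu (+2)  2137: Fri (+1)  2138: Sat (+1) ✓
  2139: Sun (+1)  2140: Tue (+2)  2141: Wed (+1)  2142: Thu (+1)
Saturday years: 2081, 2087, 2092, 2098, 2104, 2110, 2121, 2127, 2132, 2138 — 10 in total.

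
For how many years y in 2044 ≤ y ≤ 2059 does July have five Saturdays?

7

July has 31 days; it has five Saturdays when Saturday falls among the first (month-length − 28) days — i.e. when July 1 is one of Saturday/Friday/Thursday.
July 1 by year: 2044:Fri✓ 2045:Sat✓ 2046:Sun 2047:Mon 2048:Wed 2049:Thu✓ 2050:Fri✓ 2051:Sat✓ 2052:Mon 2053:Tue 2054:Wed 2055:Thu✓ 2056:Sat✓ 2057:Sun 2058:Mon 2059:Tue
Years with five Saturdays: 2044, 2045, 2049, 2050, 2051, 2055, 2056 → 7.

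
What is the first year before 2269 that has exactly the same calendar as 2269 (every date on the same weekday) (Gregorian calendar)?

Two years share a calendar iff Jan 1 falls on the same weekday and both are leap or both are common. 2269: Jan 1 is Friday, common year.
2268: Jan 1 Wednesday, leap
2267: Jan 1 Tuesday, common
2266: Jan 1 Monday, common
2265: Jan 1 Sunday, common
2264: Jan 1 Friday, leap
2263: Jan 1 Thursday, common
2262: Jan 1 Wednesday, common
2261: Jan 1 Tuesday, common
2260: Jan 1 Sunday, leap
2259: Jan 1 Saturday, common
2258: Jan 1 Friday, common
2258 matches on both conditions.

2258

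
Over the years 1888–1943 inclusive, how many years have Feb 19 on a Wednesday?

9

Track Feb 19's weekday year by year (advancing +1, or +2 across a Feb 29):
  1888: Sun  1889: Tue (+2)  1890: Wed (+1) ✓  1891: Thu (+1)  1892: Fri (+1)
  1893: Sun (+2)  1894: Mon (+1)  1895: Tue (+1)  1896: Wed (+1) ✓  1897: Fri (+2)
  1898: Sat (+1)  1899: Sun (+1)  1900: Mon (+1)  1901: Tue (+1)  … (28 more years) …
  1930: Wed (+1) ✓  1931: Thu (+1)  1932: Fri (+1)  1933: Sun (+2)  1934: Mon (+1)
  1935: Tue (+1)  1936: Wed (+1) ✓  1937: Fri (+2)  1938: Sat (+1)  1939: Sun (+1)
  1940: Mon (+1)  1941: Wed (+2) ✓  1942: Thu (+1)  1943: Fri (+1)
Wednesday years: 1890, 1896, 1902, 1908, 1913, 1919, 1930, 1936, 1941 — 9 in total.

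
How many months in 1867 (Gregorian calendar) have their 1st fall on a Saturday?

Check the 1st of each month of 1867: Jan 1: Tue, Feb 1: Fri, Mar 1: Fri, Apr 1: Mon, May 1: Wed, Jun 1: Sat, Jul 1: Mon, Aug 1: Thu, Sep 1: Sun, Oct 1: Tue, Nov 1: Fri, Dec 1: Sun.
Saturday occurs in June — 1 month.

1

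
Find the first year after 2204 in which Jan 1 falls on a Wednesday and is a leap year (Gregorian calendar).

Jan 1 advances by 2 weekdays after a leap year and by 1 after a common year.
2204: Jan 1 is Sunday (leap).
2205: Tuesday
2206: Wednesday
2207: Thursday
2208: Friday (leap)
2209: Sunday
2210: Monday
2211: Tuesday
2212: Wednesday (leap)
2212 begins on a Wednesday and is a leap year.

2212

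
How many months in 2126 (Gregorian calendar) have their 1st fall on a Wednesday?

Check the 1st of each month of 2126: Jan 1: Tue, Feb 1: Fri, Mar 1: Fri, Apr 1: Mon, May 1: Wed, Jun 1: Sat, Jul 1: Mon, Aug 1: Thu, Sep 1: Sun, Oct 1: Tue, Nov 1: Fri, Dec 1: Sun.
Wednesday occurs in May — 1 month.

1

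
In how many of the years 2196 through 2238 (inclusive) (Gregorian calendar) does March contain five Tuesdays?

March has 31 days; it has five Tuesdays when Tuesday falls among the first (month-length − 28) days — i.e. when March 1 is one of Tuesday/Monday/Sunday.
March 1 by year: 2196:Tue✓ 2197:Wed 2198:Thu 2199:Fri 2200:Sat 2201:Sun✓ 2202:Mon✓ 2203:Tue✓ 2204:Thu 2205:Fri 2206:Sat 2207:Sun✓ 2208:Tue✓ 2209:Wed 2210:Thu …(13 more)… 2224:Mon✓ 2225:Tue✓ 2226:Wed 2227:Thu 2228:Sat 2229:Sun✓ 2230:Mon✓ 2231:Tue✓ 2232:Thu 2233:Fri 2234:Sat 2235:Sun✓ 2236:Tue✓ 2237:Wed 2238:Thu
Years with five Tuesdays: 2196, 2201, 2202, 2203, 2207, 2208, 2212, 2213, 2214, 2218, 2219, 2224, 2225, 2229, 2230, 2231, 2235, 2236 → 18.

18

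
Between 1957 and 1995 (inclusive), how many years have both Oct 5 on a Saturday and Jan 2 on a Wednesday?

5

Check each year's weekday for Oct 5 and Jan 2:
  1957: Sat/Wed ✓  1958: Sun/Thu  1959: Mon/Fri  1960: Wed/Sat  1961: Thu/Mon  1962: Fri/Tue  1963: Sat/Wed ✓  1964: Mon/Thu  1965: Tue/Sat  1966: Wed/Sun  1967: Thu/Mon  1968: Sat/Tue  1969: Sun/Thu  1970: Mon/Fri  …(11 more)…  1982: Tue/Sat  1983: Wed/Sun  1984: Fri/Mon  1985: Sat/Wed ✓  1986: Sun/Thu  1987: Mon/Fri  1988: Wed/Sat  1989: Thu/Mon  1990: Fri/Tue  1991: Sat/Wed ✓  1992: Mon/Thu  1993: Tue/Sat  1994: Wed/Sun  1995: Thu/Mon
Both conditions hold in: 1957, 1963, 1974, 1985, 1991 — 5.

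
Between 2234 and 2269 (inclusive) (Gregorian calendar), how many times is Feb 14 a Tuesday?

Track Feb 14's weekday year by year (advancing +1, or +2 across a Feb 29):
  2234: Fri  2235: Sat (+1)  2236: Sun (+1)  2237: Tue (+2) ✓  2238: Wed (+1)
  2239: Thu (+1)  2240: Fri (+1)  2241: Sun (+2)  2242: Mon (+1)  2243: Tue (+1) ✓
  2244: Wed (+1)  2245: Fri (+2)  2246: Sat (+1)  2247: Sun (+1)  … (8 more years) …
  2256: Thu (+1)  2257: Sat (+2)  2258: Sun (+1)  2259: Mon (+1)  2260: Tue (+1) ✓
  2261: Thu (+2)  2262: Fri (+1)  2263: Sat (+1)  2264: Sun (+1)  2265: Tue (+2) ✓
  2266: Wed (+1)  2267: Thu (+1)  2268: Fri (+1)  2269: Sun (+2)
Tuesday years: 2237, 2243, 2254, 2260, 2265 — 5 in total.

5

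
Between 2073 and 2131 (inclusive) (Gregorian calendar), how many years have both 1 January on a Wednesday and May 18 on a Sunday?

Check each year's weekday for 1 January and May 18:
  2073: Sun/Thu  2074: Mon/Fri  2075: Tue/Sat  2076: Wed/Mon  2077: Fri/Tue  2078: Sat/Wed  2079: Sun/Thu  2080: Mon/Sat  2081: Wed/Sun ✓  2082: Thu/Mon  2083: Fri/Tue  2084: Sat/Thu  2085: Mon/Fri  2086: Tue/Sat  …(31 more)…  2118: Sat/Wed  2119: Sun/Thu  2120: Mon/Sat  2121: Wed/Sun ✓  2122: Thu/Mon  2123: Fri/Tue  2124: Sat/Thu  2125: Mon/Fri  2126: Tue/Sat  2127: Wed/Sun ✓  2128: Thu/Tue  2129: Sat/Wed  2130: Sun/Thu  2131: Mon/Fri
Both conditions hold in: 2081, 2087, 2098, 2110, 2121, 2127 — 6.

6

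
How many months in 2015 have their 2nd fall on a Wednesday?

Check the 2nd of each month of 2015: Jan 2: Fri, Feb 2: Mon, Mar 2: Mon, Apr 2: Thu, May 2: Sat, Jun 2: Tue, Jul 2: Thu, Aug 2: Sun, Sep 2: Wed, Oct 2: Fri, Nov 2: Mon, Dec 2: Wed.
Wednesday occurs in September, December — 2 months.

2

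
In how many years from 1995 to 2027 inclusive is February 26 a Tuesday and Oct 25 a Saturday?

1

Check each year's weekday for February 26 and Oct 25:
  1995: Sun/Wed  1996: Mon/Fri  1997: Wed/Sat  1998: Thu/Sun  1999: Fri/Mon  2000: Sat/Wed  2001: Mon/Thu  2002: Tue/Fri  2003: Wed/Sat  2004: Thu/Mon  2005: Sat/Tue  2006: Sun/Wed  2007: Mon/Thu  2008: Tue/Sat ✓  …(5 more)…  2014: Wed/Sat  2015: Thu/Sun  2016: Fri/Tue  2017: Sun/Wed  2018: Mon/Thu  2019: Tue/Fri  2020: Wed/Sun  2021: Fri/Mon  2022: Sat/Tue  2023: Sun/Wed  2024: Mon/Fri  2025: Wed/Sat  2026: Thu/Sun  2027: Fri/Mon
Both conditions hold in: 2008 — 1.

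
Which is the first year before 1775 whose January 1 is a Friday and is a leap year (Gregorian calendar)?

1768

Jan 1 advances by 2 weekdays after a leap year and by 1 after a common year.
1775: Jan 1 is Sunday.
1774: Saturday
1773: Friday
1772: Wednesday (leap)
1771: Tuesday
1770: Monday
1769: Sunday
1768: Friday (leap)
1768 begins on a Friday and is a leap year.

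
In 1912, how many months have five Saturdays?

A month of length L has five Saturdays iff its first Saturday is on day ≤ L−28 (so day 1–3 in a 31-day month, 1–2 in a 30-day month, day 1 in a leap February).
Checking each month of 1912: Jan starts Mon (31d); Feb starts Thu (29d); Mar starts Fri (31d) ✓; Apr starts Mon (30d); May starts Wed (31d); Jun starts Sat (30d) ✓; Jul starts Mon (31d); Aug starts Thu (31d) ✓; Sep starts Sun (30d); Oct starts Tue (31d); Nov starts Fri (30d) ✓; Dec starts Sun (31d).
Five-Saturday months: March, June, August, November → 4.

4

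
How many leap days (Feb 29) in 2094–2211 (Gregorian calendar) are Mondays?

5

Leap years in 2094–2211: 27 of them.
Feb 29 weekday advances by 5 (mod 7) from one leap year to the next four years later (or differs when a century non-leap intervenes).
Leap-day weekdays: 2096:Wed 2104:Fri 2108:Wed 2112:Mon✓ 2116:Sat 2120:Thu 2124:Tue 2128:Sun 2132:Fri 2136:Wed 2140:Mon✓ 2144:Sat 2148:Thu 2152:Tue 2156:Sun 2160:Fri 2164:Wed 2168:Mon✓ 2172:Sat 2176:Thu 2180:Tue 2184:Sun 2188:Fri 2192:Wed 2196:Mon✓ 2204:Wed 2208:Mon✓
Monday: 2112, 2140, 2168, 2196, 2208 → 5.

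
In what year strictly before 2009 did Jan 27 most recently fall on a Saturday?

2007

From one year to the next, a fixed date's weekday advances by 1, or by 2 when a Feb 29 lies between the two dates.
2009: January 27 is Tuesday.
2008: Sunday (−2)
2007: Saturday (−1)
Jan 27 falls on a Saturday in 2007.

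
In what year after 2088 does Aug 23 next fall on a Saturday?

From one year to the next, a fixed date's weekday advances by 1, or by 2 when a Feb 29 lies between the two dates.
2088: August 23 is Monday.
2089: Tuesday (+1)
2090: Wednesday (+1)
2091: Thursday (+1)
2092: Saturday (+2)
Aug 23 falls on a Saturday in 2092.

2092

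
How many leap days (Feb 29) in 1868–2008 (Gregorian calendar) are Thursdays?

Leap years in 1868–2008: 35 of them.
Feb 29 weekday advances by 5 (mod 7) from one leap year to the next four years later (or differs when a century non-leap intervenes).
Leap-day weekdays: 1868:Sat 1872:Thu✓ 1876:Tue 1880:Sun 1884:Fri 1888:Wed 1892:Mon 1896:Sat 1904:Mon 1908:Sat 1912:Thu✓ 1916:Tue 1920:Sun …(9 more)… 1960:Mon 1964:Sat 1968:Thu✓ 1972:Tue 1976:Sun 1980:Fri 1984:Wed 1988:Mon 1992:Sat 1996:Thu✓ 2000:Tue 2004:Sun 2008:Fri
Thursday: 1872, 1912, 1940, 1968, 1996 → 5.

5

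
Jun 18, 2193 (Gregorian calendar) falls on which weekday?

Tuesday

January 1, 2193 is a Tuesday.
June 18 is day 169 of the year, i.e. 168 days after Jan 1.
168 mod 7 = 0, so advance 0 weekdays from Tuesday: Tuesday.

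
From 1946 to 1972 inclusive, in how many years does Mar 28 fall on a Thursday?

Track Mar 28's weekday year by year (advancing +1, or +2 across a Feb 29):
  1946: Thu ✓  1947: Fri (+1)  1948: Sun (+2)  1949: Mon (+1)  1950: Tue (+1)
  1951: Wed (+1)  1952: Fri (+2)  1953: Sat (+1)  1954: Sun (+1)  1955: Mon (+1)
  1956: Wed (+2)  1957: Thu (+1) ✓  1958: Fri (+1)  1959: Sat (+1)  1960: Mon (+2)
  1961: Tue (+1)  1962: Wed (+1)  1963: Thu (+1) ✓  1964: Sat (+2)  1965: Sun (+1)
  1966: Mon (+1)  1967: Tue (+1)  1968: Thu (+2) ✓  1969: Fri (+1)  1970: Sat (+1)
  1971: Sun (+1)  1972: Tue (+2)
Thursday years: 1946, 1957, 1963, 1968 — 4 in total.

4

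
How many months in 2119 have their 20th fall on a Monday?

Check the 20th of each month of 2119: Jan 20: Fri, Feb 20: Mon, Mar 20: Mon, Apr 20: Thu, May 20: Sat, Jun 20: Tue, Jul 20: Thu, Aug 20: Sun, Sep 20: Wed, Oct 20: Fri, Nov 20: Mon, Dec 20: Wed.
Monday occurs in February, March, November — 3 months.

3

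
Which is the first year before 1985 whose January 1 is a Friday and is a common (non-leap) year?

Jan 1 advances by 2 weekdays after a leap year and by 1 after a common year.
1985: Jan 1 is Tuesday.
1984: Sunday (leap)
1983: Saturday
1982: Friday
1982 begins on a Friday and is a common year.

1982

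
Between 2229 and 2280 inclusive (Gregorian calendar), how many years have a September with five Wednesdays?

September has 30 days; it has five Wednesdays when Wednesday falls among the first (month-length − 28) days — i.e. when September 1 is one of Wednesday/Tuesday.
September 1 by year: 2229:Tue✓ 2230:Wed✓ 2231:Thu 2232:Sat 2233:Sun 2234:Mon 2235:Tue✓ 2236:Thu 2237:Fri 2238:Sat 2239:Sun 2240:Tue✓ 2241:Wed✓ 2242:Thu 2243:Fri …(22 more)… 2266:Sat 2267:Sun 2268:Tue✓ 2269:Wed✓ 2270:Thu 2271:Fri 2272:Sun 2273:Mon 2274:Tue✓ 2275:Wed✓ 2276:Fri 2277:Sat 2278:Sun 2279:Mon 2280:Wed✓
Years with five Wednesdays: 2229, 2230, 2235, 2240, 2241, 2246, 2247, 2252, 2257, 2258, 2263, 2268, 2269, 2274, 2275, 2280 → 16.

16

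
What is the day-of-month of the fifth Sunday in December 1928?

December 1, 1928 is a Saturday, so the first Sunday is the 2nd.
The fifth Sunday is 2 + 28 = 30.

30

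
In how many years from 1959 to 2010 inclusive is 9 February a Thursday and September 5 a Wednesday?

Check each year's weekday for 9 February and September 5:
  1959: Mon/Sat  1960: Tue/Mon  1961: Thu/Tue  1962: Fri/Wed  1963: Sat/Thu  1964: Sun/Sat  1965: Tue/Sun  1966: Wed/Mon  1967: Thu/Tue  1968: Fri/Thu  1969: Sun/Fri  1970: Mon/Sat  1971: Tue/Sun  1972: Wed/Tue  …(24 more)…  1997: Sun/Fri  1998: Mon/Sat  1999: Tue/Sun  2000: Wed/Tue  2001: Fri/Wed  2002: Sat/Thu  2003: Sun/Fri  2004: Mon/Sun  2005: Wed/Mon  2006: Thu/Tue  2007: Fri/Wed  2008: Sat/Fri  2009: Mon/Sat  2010: Tue/Sun
Both conditions hold in: 1984 — 1.

1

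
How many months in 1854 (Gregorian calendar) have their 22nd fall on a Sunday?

2

Check the 22nd of each month of 1854: Jan 22: Sun, Feb 22: Wed, Mar 22: Wed, Apr 22: Sat, May 22: Mon, Jun 22: Thu, Jul 22: Sat, Aug 22: Tue, Sep 22: Fri, Oct 22: Sun, Nov 22: Wed, Dec 22: Fri.
Sunday occurs in January, October — 2 months.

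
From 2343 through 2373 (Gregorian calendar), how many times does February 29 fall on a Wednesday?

1

Leap years in 2343–2373: 8 of them.
Feb 29 weekday advances by 5 (mod 7) from one leap year to the next four years later (or differs when a century non-leap intervenes).
Leap-day weekdays: 2344:Tue 2348:Sun 2352:Fri 2356:Wed✓ 2360:Mon 2364:Sat 2368:Thu 2372:Tue
Wednesday: 2356 → 1.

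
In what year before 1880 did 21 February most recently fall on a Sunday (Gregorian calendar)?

1875

From one year to the next, a fixed date's weekday advances by 1, or by 2 when a Feb 29 lies between the two dates.
1880: February 21 is Saturday.
1879: Friday (−1)
1878: Thursday (−1)
1877: Wednesday (−1)
1876: Monday (−2)
1875: Sunday (−1)
21 February falls on a Sunday in 1875.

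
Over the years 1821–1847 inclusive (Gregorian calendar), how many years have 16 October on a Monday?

Track 16 October's weekday year by year (advancing +1, or +2 across a Feb 29):
  1821: Tue  1822: Wed (+1)  1823: Thu (+1)  1824: Sat (+2)  1825: Sun (+1)
  1826: Mon (+1) ✓  1827: Tue (+1)  1828: Thu (+2)  1829: Fri (+1)  1830: Sat (+1)
  1831: Sun (+1)  1832: Tue (+2)  1833: Wed (+1)  1834: Thu (+1)  1835: Fri (+1)
  1836: Sun (+2)  1837: Mon (+1) ✓  1838: Tue (+1)  1839: Wed (+1)  1840: Fri (+2)
  1841: Sat (+1)  1842: Sun (+1)  1843: Mon (+1) ✓  1844: Wed (+2)  1845: Thu (+1)
  1846: Fri (+1)  1847: Sat (+1)
Monday years: 1826, 1837, 1843 — 3 in total.

3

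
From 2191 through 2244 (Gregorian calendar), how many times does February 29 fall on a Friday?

1

Leap years in 2191–2244: 13 of them.
Feb 29 weekday advances by 5 (mod 7) from one leap year to the next four years later (or differs when a century non-leap intervenes).
Leap-day weekdays: 2192:Wed 2196:Mon 2204:Wed 2208:Mon 2212:Sat 2216:Thu 2220:Tue 2224:Sun 2228:Fri✓ 2232:Wed 2236:Mon 2240:Sat 2244:Thu
Friday: 2228 → 1.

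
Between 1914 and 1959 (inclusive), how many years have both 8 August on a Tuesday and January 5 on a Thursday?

Check each year's weekday for 8 August and January 5:
  1914: Sat/Mon  1915: Sun/Tue  1916: Tue/Wed  1917: Wed/Fri  1918: Thu/Sat  1919: Fri/Sun  1920: Sun/Mon  1921: Mon/Wed  1922: Tue/Thu ✓  1923: Wed/Fri  1924: Fri/Sat  1925: Sat/Mon  1926: Sun/Tue  1927: Mon/Wed  …(18 more)…  1946: Thu/Sat  1947: Fri/Sun  1948: Sun/Mon  1949: Mon/Wed  1950: Tue/Thu ✓  1951: Wed/Fri  1952: Fri/Sat  1953: Sat/Mon  1954: Sun/Tue  1955: Mon/Wed  1956: Wed/Thu  1957: Thu/Sat  1958: Fri/Sun  1959: Sat/Mon
Both conditions hold in: 1922, 1933, 1939, 1950 — 4.

4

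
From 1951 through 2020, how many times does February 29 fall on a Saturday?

3

Leap years in 1951–2020: 18 of them.
Feb 29 weekday advances by 5 (mod 7) from one leap year to the next four years later (or differs when a century non-leap intervenes).
Leap-day weekdays: 1952:Fri 1956:Wed 1960:Mon 1964:Sat✓ 1968:Thu 1972:Tue 1976:Sun 1980:Fri 1984:Wed 1988:Mon 1992:Sat✓ 1996:Thu 2000:Tue 2004:Sun 2008:Fri 2012:Wed 2016:Mon 2020:Sat✓
Saturday: 1964, 1992, 2020 → 3.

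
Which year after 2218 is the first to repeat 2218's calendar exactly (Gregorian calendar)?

Two years share a calendar iff Jan 1 falls on the same weekday and both are leap or both are common. 2218: Jan 1 is Thursday, common year.
2219: Jan 1 Friday, common
2220: Jan 1 Saturday, leap
2221: Jan 1 Monday, common
2222: Jan 1 Tuesday, common
2223: Jan 1 Wednesday, common
2224: Jan 1 Thursday, leap
2225: Jan 1 Saturday, common
2226: Jan 1 Sunday, common
2227: Jan 1 Monday, common
2228: Jan 1 Tuesday, leap
2229: Jan 1 Thursday, common
2229 matches on both conditions.

2229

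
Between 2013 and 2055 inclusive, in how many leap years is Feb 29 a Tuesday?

Leap years in 2013–2055: 10 of them.
Feb 29 weekday advances by 5 (mod 7) from one leap year to the next four years later (or differs when a century non-leap intervenes).
Leap-day weekdays: 2016:Mon 2020:Sat 2024:Thu 2028:Tue✓ 2032:Sun 2036:Fri 2040:Wed 2044:Mon 2048:Sat 2052:Thu
Tuesday: 2028 → 1.

1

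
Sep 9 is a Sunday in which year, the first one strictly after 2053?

From one year to the next, a fixed date's weekday advances by 1, or by 2 when a Feb 29 lies between the two dates.
2053: September 9 is Tuesday.
2054: Wednesday (+1)
2055: Thursday (+1)
2056: Saturday (+2)
2057: Sunday (+1)
Sep 9 falls on a Sunday in 2057.

2057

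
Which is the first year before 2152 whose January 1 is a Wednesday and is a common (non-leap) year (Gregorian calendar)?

Jan 1 advances by 2 weekdays after a leap year and by 1 after a common year.
2152: Jan 1 is Saturday (leap).
2151: Friday
2150: Thursday
2149: Wednesday
2149 begins on a Wednesday and is a common year.

2149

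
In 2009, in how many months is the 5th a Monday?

2

Check the 5th of each month of 2009: Jan 5: Mon, Feb 5: Thu, Mar 5: Thu, Apr 5: Sun, May 5: Tue, Jun 5: Fri, Jul 5: Sun, Aug 5: Wed, Sep 5: Sat, Oct 5: Mon, Nov 5: Thu, Dec 5: Sat.
Monday occurs in January, October — 2 months.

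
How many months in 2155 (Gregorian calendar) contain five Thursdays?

A month of length L has five Thursdays iff its first Thursday is on day ≤ L−28 (so day 1–3 in a 31-day month, 1–2 in a 30-day month, day 1 in a leap February).
Checking each month of 2155: Jan starts Wed (31d) ✓; Feb starts Sat (28d); Mar starts Sat (31d); Apr starts Tue (30d); May starts Thu (31d) ✓; Jun starts Sun (30d); Jul starts Tue (31d) ✓; Aug starts Fri (31d); Sep starts Mon (30d); Oct starts Wed (31d) ✓; Nov starts Sat (30d); Dec starts Mon (31d).
Five-Thursday months: January, May, July, October → 4.

4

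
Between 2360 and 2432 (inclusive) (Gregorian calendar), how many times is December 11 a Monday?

11

Track December 11's weekday year by year (advancing +1, or +2 across a Feb 29):
  2360: Sun  2361: Mon (+1) ✓  2362: Tue (+1)  2363: Wed (+1)  2364: Fri (+2)
  2365: Sat (+1)  2366: Sun (+1)  2367: Mon (+1) ✓  2368: Wed (+2)  2369: Thu (+1)
  2370: Fri (+1)  2371: Sat (+1)  2372: Mon (+2) ✓  2373: Tue (+1)  … (45 more years) …
  2419: Wed (+1)  2420: Fri (+2)  2421: Sat (+1)  2422: Sun (+1)  2423: Mon (+1) ✓
  2424: Wed (+2)  2425: Thu (+1)  2426: Fri (+1)  2427: Sat (+1)  2428: Mon (+2) ✓
  2429: Tue (+1)  2430: Wed (+1)  2431: Thu (+1)  2432: Sat (+2)
Monday years: 2361, 2367, 2372, 2378, 2389, 2395, 2400, 2406, 2417, 2423, 2428 — 11 in total.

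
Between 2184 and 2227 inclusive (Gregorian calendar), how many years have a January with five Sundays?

January has 31 days; it has five Sundays when Sunday falls among the first (month-length − 28) days — i.e. when January 1 is one of Sunday/Saturday/Friday.
January 1 by year: 2184:Thu 2185:Sat✓ 2186:Sun✓ 2187:Mon 2188:Tue 2189:Thu 2190:Fri✓ 2191:Sat✓ 2192:Sun✓ 2193:Tue 2194:Wed 2195:Thu 2196:Fri✓ 2197:Sun✓ 2198:Mon …(14 more)… 2213:Fri✓ 2214:Sat✓ 2215:Sun✓ 2216:Mon 2217:Wed 2218:Thu 2219:Fri✓ 2220:Sat✓ 2221:Mon 2222:Tue 2223:Wed 2224:Thu 2225:Sat✓ 2226:Sun✓ 2227:Mon
Years with five Sundays: 2185, 2186, 2190, 2191, 2192, 2196, 2197, 2202, 2203, 2204, 2208, 2209, 2213, 2214, 2215, 2219, 2220, 2225, 2226 → 19.

19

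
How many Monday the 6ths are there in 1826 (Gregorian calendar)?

3

Check the 6th of each month of 1826: Jan 6: Fri, Feb 6: Mon, Mar 6: Mon, Apr 6: Thu, May 6: Sat, Jun 6: Tue, Jul 6: Thu, Aug 6: Sun, Sep 6: Wed, Oct 6: Fri, Nov 6: Mon, Dec 6: Wed.
Monday occurs in February, March, November — 3 months.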